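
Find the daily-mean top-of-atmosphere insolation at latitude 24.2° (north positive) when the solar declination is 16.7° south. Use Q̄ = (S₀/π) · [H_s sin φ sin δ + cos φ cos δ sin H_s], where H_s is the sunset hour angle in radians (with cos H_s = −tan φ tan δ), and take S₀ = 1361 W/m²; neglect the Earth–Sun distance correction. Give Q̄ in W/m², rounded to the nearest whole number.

The sunset hour angle satisfies cos H_s = −tan φ tan δ = 0.1348, giving H_s = 82.25°. In radians, H_s = 1.4355.
H_s sin φ sin δ = 1.4355 × 0.4099 × -0.2874 = -0.1691.
cos φ cos δ sin H_s = 0.9121 × 0.9578 × 0.9909 = 0.8657.
Q̄ = (1361/π) × (-0.1691 + 0.8657) = 433.22 × 0.6966 = 301.78 W/m².

302 W/m²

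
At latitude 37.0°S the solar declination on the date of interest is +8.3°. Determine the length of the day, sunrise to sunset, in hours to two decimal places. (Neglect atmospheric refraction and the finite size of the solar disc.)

11.16 hours

The sunset hour angle satisfies cos H_s = −tan φ tan δ = 0.1099, giving H_s = 83.69°.
Day length = 2 H_s / 15° h⁻¹ = 167.38° / 15 = 11.159 h.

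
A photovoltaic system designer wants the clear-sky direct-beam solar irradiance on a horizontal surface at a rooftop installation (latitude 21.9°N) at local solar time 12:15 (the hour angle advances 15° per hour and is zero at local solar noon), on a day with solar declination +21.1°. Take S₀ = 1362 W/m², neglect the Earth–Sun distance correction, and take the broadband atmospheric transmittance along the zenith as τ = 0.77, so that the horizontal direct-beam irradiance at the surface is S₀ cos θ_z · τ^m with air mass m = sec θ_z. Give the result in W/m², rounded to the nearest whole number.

Hour angle H = 15° × (12.25 − 12) = 3.75°.
cos θ_z = sin(21.9°) sin(21.1°) + cos(21.9°) cos(21.1°) cos(3.75°) = 0.1343 + 0.8638 = 0.9981.
Air mass m = 1/cos θ_z = 1/0.9981 = 1.002; τ^m = 0.77^1.002 = 0.7696.
Surface direct beam = 1362 × 0.9981 × 0.7696 = 1046.20 W/m².

1046 W/m²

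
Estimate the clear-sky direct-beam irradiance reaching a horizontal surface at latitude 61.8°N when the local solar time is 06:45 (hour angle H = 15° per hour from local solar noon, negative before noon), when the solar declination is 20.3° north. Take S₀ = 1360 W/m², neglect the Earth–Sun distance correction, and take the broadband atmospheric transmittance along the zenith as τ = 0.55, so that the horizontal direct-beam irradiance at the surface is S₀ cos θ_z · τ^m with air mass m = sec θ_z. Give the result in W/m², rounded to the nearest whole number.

116 W/m²

Hour angle H = 15° × (6.75 − 12) = -78.75°.
cos θ_z = sin(61.8°) sin(20.3°) + cos(61.8°) cos(20.3°) cos(-78.75°) = 0.3058 + 0.0865 = 0.3923.
Air mass m = 1/cos θ_z = 1/0.3923 = 2.549; τ^m = 0.55^2.549 = 0.2179.
Surface direct beam = 1360 × 0.3923 × 0.2179 = 116.26 W/m².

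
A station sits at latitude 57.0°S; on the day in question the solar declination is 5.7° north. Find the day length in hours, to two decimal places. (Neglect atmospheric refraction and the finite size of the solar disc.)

10.82 hours

The sunset hour angle satisfies cos H_s = −tan φ tan δ = 0.1537, giving H_s = 81.16°.
Day length = 2 H_s / 15° h⁻¹ = 162.32° / 15 = 10.821 h.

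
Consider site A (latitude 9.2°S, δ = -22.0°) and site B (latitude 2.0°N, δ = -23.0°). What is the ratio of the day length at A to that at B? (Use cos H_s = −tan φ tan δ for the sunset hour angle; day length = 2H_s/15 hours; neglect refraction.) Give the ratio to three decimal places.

1.052

A: H_s = arccos(−tan -9.2° · tan -22.0°) = 93.75°, so 2H_s/15 = 12.5000 h.
B: H_s = arccos(−tan 2.0° · tan -23.0°) = 89.15°, so 2H_s/15 = 11.8867 h.
Ratio A/B = 12.5000 / 11.8867 = 1.0516.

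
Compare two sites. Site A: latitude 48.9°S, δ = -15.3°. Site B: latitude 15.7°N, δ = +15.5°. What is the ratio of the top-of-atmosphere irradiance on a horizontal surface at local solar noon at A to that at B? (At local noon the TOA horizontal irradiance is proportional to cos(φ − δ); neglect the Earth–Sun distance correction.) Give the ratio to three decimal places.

A: cos θ_z = cos(-48.9° − (-15.3°)) = 0.8329.
B: cos θ_z = cos(15.7° − (15.5°)) = 1.0000.
Ratio A/B = 0.8329 / 1.0000 = 0.8329.

0.833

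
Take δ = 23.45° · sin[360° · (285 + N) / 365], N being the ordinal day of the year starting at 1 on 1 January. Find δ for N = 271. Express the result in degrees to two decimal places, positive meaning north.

360 × (285 + 271) / 365 = 548.384°; sin(548.384°) = -0.1458.
δ = 23.45 × -0.1458 = -3.419° ≈ -3.42°.

-3.42°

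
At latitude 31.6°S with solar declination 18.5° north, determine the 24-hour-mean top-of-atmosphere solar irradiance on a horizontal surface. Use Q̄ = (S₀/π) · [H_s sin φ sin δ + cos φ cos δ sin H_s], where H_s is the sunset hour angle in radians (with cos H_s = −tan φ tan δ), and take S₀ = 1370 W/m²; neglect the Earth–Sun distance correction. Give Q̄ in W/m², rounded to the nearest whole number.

246 W/m²

cos H_s = −tan(-31.6°) · tan(18.5°) = 0.2058, so H_s = arccos(0.2058) = 78.12°. In radians, H_s = 1.3635.
H_s sin φ sin δ = 1.3635 × -0.5240 × 0.3173 = -0.2267.
cos φ cos δ sin H_s = 0.8517 × 0.9483 × 0.9786 = 0.7904.
Q̄ = (1370/π) × (-0.2267 + 0.7904) = 436.08 × 0.5637 = 245.82 W/m².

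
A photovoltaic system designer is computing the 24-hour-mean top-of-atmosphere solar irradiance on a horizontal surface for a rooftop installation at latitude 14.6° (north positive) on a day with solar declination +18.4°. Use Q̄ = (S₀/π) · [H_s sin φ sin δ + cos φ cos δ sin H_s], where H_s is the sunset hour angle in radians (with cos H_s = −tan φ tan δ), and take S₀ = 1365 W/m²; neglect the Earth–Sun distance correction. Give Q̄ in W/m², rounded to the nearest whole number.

The sunset hour angle satisfies cos H_s = −tan φ tan δ = -0.0867, giving H_s = 94.97°. In radians, H_s = 1.6575.
H_s sin φ sin δ = 1.6575 × 0.2521 × 0.3156 = 0.1319.
cos φ cos δ sin H_s = 0.9677 × 0.9489 × 0.9962 = 0.9148.
Q̄ = (1365/π) × (0.1319 + 0.9148) = 434.49 × 1.0467 = 454.78 W/m².

455 W/m²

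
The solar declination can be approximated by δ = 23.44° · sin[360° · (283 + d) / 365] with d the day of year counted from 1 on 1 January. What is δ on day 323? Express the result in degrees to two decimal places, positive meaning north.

360 × (283 + 323) / 365 = 597.699°; sin(597.699°) = -0.8453.
δ = 23.44 × -0.8453 = -19.814° ≈ -19.81°.

-19.81°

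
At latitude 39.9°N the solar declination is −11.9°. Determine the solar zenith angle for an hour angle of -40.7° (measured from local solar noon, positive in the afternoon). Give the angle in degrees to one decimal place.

cos θ_z = sin(39.9°) sin(-11.9°) + cos(39.9°) cos(-11.9°) cos(-40.70°) = -0.1323 + 0.5691 = 0.4368.
θ_z = arccos(0.4368) = 64.10°.

64.1°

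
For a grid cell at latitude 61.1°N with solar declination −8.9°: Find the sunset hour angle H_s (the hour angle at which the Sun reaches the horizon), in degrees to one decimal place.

cos H_s = −tan(61.1°) · tan(-8.9°) = 0.2837, so H_s = arccos(0.2837) = 73.52°.

73.5°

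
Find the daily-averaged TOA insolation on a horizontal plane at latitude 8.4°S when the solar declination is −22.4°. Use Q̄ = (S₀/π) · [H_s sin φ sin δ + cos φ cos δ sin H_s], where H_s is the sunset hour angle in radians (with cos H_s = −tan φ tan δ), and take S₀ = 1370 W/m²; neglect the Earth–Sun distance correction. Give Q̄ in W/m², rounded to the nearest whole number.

The sunset hour angle satisfies cos H_s = −tan φ tan δ = -0.0609, giving H_s = 93.49°. In radians, H_s = 1.6317.
H_s sin φ sin δ = 1.6317 × -0.1461 × -0.3811 = 0.0909.
cos φ cos δ sin H_s = 0.9893 × 0.9245 × 0.9981 = 0.9129.
Q̄ = (1370/π) × (0.0909 + 0.9129) = 436.08 × 1.0038 = 437.74 W/m².

438 W/m²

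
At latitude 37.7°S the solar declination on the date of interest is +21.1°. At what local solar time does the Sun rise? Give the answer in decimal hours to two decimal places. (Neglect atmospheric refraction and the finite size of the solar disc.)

7.16 h

The sunset hour angle satisfies cos H_s = −tan φ tan δ = 0.2982, giving H_s = 72.65°.
Sunrise is at 12 − H_s/15 = 12 − 4.843 = 7.157 h local solar time.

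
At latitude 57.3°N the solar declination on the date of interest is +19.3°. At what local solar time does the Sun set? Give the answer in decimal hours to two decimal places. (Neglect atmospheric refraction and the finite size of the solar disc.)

20.20 h

The sunset hour angle satisfies cos H_s = −tan φ tan δ = -0.5455, giving H_s = 123.06°.
Sunset is at 12 + H_s/15 = 12 + 8.204 = 20.204 h local solar time.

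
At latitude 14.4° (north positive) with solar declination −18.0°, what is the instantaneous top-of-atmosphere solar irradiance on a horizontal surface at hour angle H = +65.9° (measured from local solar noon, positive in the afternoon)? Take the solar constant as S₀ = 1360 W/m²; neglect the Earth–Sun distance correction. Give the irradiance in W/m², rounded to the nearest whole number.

407 W/m²

cos θ_z = sin φ sin δ + cos φ cos δ cos H = (0.2487)(-0.3090) + (0.9686)(0.9511)(0.4083) = 0.2993.
Top-of-atmosphere irradiance = S₀ cos θ_z = 1360 × 0.2993 = 407.05 W/m².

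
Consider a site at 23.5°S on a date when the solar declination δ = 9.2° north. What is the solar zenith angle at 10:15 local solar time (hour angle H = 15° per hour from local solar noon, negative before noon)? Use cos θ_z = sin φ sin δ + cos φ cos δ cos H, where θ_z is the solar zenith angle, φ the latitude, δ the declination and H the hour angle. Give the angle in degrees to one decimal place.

41.6°

Hour angle H = 15° × (10.25 − 12) = -26.25°.
With φ = -23.5°, δ = 9.2°, H = -26.25°: sin φ sin δ = -0.0638, cos φ cos δ cos H = 0.8119, so cos θ_z = 0.7481.
θ_z = arccos(0.7481) = 41.57°.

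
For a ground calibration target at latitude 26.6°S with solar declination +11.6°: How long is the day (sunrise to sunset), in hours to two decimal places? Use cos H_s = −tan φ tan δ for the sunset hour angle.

The sunset hour angle satisfies cos H_s = −tan φ tan δ = 0.1028, giving H_s = 84.10°.
Day length = 2 H_s / 15° h⁻¹ = 168.20° / 15 = 11.213 h.

11.21 hours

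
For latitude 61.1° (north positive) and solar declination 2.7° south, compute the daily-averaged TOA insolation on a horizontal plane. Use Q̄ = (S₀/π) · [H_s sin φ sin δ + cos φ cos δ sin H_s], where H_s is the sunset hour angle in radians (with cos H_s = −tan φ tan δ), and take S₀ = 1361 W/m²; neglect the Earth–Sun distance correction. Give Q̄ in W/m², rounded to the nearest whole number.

182 W/m²

The sunset hour angle satisfies cos H_s = −tan φ tan δ = 0.0854, giving H_s = 85.10°. In radians, H_s = 1.4853.
H_s sin φ sin δ = 1.4853 × 0.8755 × -0.0471 = -0.0612.
cos φ cos δ sin H_s = 0.4833 × 0.9989 × 0.9963 = 0.4810.
Q̄ = (1361/π) × (-0.0612 + 0.4810) = 433.22 × 0.4198 = 181.87 W/m².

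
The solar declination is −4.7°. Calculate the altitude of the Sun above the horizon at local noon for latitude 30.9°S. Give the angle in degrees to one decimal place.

63.8°

At local solar noon the hour angle is zero, so the elevation is 90° − |φ − δ| = 90° − |-30.9° − (-4.7°)| = 90° − 26.2° = 63.8°.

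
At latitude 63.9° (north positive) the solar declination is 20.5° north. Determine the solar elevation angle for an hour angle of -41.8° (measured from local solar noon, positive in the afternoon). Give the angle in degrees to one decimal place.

38.4°

cos θ_z = sin(63.9°) sin(20.5°) + cos(63.9°) cos(20.5°) cos(-41.80°) = 0.3145 + 0.3072 = 0.6217.
θ_z = arccos(0.6217) = 51.56°, so the elevation is 90° − 51.56° = 38.44°.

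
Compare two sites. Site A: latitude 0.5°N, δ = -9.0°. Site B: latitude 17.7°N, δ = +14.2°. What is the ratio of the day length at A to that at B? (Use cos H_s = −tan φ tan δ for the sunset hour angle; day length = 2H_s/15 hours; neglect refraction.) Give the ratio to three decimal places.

0.950

A: H_s = arccos(−tan 0.5° · tan -9.0°) = 89.92°, so 2H_s/15 = 11.9893 h.
B: H_s = arccos(−tan 17.7° · tan 14.2°) = 94.63°, so 2H_s/15 = 12.6173 h.
Ratio A/B = 11.9893 / 12.6173 = 0.9502.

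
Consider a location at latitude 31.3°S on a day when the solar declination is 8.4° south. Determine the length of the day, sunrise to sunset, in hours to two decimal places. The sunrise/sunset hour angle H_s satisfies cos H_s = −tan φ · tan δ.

−tan φ tan δ = −(-0.6080)(-0.1477) = -0.0898; H_s = arccos(-0.0898) = 95.15°.
Day length = 2 H_s / 15° h⁻¹ = 190.30° / 15 = 12.687 h.

12.69 hours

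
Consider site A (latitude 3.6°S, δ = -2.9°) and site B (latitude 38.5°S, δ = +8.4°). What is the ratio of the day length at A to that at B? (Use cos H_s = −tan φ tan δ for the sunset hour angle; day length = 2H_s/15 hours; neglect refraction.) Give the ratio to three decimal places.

A: H_s = arccos(−tan -3.6° · tan -2.9°) = 90.18°, so 2H_s/15 = 12.0240 h.
B: H_s = arccos(−tan -38.5° · tan 8.4°) = 83.25°, so 2H_s/15 = 11.1000 h.
Ratio A/B = 12.0240 / 11.1000 = 1.0832.

1.083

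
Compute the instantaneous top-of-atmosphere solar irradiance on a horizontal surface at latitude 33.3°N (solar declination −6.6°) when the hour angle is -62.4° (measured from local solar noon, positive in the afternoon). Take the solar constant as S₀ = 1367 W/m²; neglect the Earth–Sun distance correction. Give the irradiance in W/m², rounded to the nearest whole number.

cos θ_z = sin φ sin δ + cos φ cos δ cos H = (0.5490)(-0.1149) + (0.8358)(0.9934)(0.4633) = 0.3216.
Top-of-atmosphere irradiance = S₀ cos θ_z = 1367 × 0.3216 = 439.63 W/m².

440 W/m²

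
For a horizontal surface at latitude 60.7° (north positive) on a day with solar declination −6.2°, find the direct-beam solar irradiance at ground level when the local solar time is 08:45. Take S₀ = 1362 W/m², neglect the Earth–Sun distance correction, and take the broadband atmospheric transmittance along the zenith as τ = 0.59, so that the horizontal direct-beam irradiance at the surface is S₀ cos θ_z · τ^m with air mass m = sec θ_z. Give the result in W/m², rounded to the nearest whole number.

Hour angle H = 15° × (8.75 − 12) = -48.75°.
With φ = 60.7°, δ = -6.2°, H = -48.75°: sin φ sin δ = -0.0942, cos φ cos δ cos H = 0.3208, so cos θ_z = 0.2266.
Air mass m = 1/cos θ_z = 1/0.2266 = 4.413; τ^m = 0.59^4.413 = 0.0974.
Surface direct beam = 1362 × 0.2266 × 0.0974 = 30.06 W/m².

30 W/m²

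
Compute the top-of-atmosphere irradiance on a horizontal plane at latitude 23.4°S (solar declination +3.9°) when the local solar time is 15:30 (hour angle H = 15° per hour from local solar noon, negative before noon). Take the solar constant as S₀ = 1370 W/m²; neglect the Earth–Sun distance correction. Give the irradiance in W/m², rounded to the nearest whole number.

727 W/m²

Hour angle H = 15° × (15.5 − 12) = 52.50°.
cos θ_z = sin φ sin δ + cos φ cos δ cos H = (-0.3971)(0.0680) + (0.9178)(0.9977)(0.6088) = 0.5305.
Top-of-atmosphere irradiance = S₀ cos θ_z = 1370 × 0.5305 = 726.78 W/m².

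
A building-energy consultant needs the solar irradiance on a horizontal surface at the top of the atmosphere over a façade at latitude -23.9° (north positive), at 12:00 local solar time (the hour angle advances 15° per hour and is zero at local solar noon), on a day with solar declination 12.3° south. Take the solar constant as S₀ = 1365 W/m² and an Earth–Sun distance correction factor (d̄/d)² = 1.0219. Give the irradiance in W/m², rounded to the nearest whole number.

Hour angle H = 15° × (12 − 12) = 0.00°.
With φ = -23.9°, δ = -12.3°, H = 0.00°: sin φ sin δ = 0.0863, cos φ cos δ cos H = 0.8933, so cos θ_z = 0.9796.
Top-of-atmosphere irradiance = S₀ (d̄/d)² cos θ_z = 1365 × 1.0219 × 0.9796 = 1366.44 W/m².

1366 W/m²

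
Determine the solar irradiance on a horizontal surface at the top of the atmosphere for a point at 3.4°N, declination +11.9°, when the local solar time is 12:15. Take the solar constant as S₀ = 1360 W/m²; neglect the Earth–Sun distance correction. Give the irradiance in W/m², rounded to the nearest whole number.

1342 W/m²

Hour angle H = 15° × (12.25 − 12) = 3.75°.
cos θ_z = sin φ sin δ + cos φ cos δ cos H = (0.0593)(0.2062) + (0.9982)(0.9785)(0.9979) = 0.9869.
Top-of-atmosphere irradiance = S₀ cos θ_z = 1360 × 0.9869 = 1342.18 W/m².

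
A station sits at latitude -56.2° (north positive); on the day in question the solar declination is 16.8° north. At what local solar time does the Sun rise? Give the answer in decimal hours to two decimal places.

7.79 h

−tan φ tan δ = −(-1.4938)(0.3019) = 0.4510; H_s = arccos(0.4510) = 63.19°.
Sunrise is at 12 − H_s/15 = 12 − 4.213 = 7.787 h local solar time.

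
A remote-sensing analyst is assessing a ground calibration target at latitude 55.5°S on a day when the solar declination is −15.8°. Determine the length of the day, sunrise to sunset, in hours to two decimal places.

15.24 hours

The sunset hour angle satisfies cos H_s = −tan φ tan δ = -0.4117, giving H_s = 114.31°.
Day length = 2 H_s / 15° h⁻¹ = 228.62° / 15 = 15.241 h.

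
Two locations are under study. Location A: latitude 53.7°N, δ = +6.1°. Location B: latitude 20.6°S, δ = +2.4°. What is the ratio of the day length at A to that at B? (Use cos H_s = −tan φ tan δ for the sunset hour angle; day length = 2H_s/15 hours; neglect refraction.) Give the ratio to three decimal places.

A: H_s = arccos(−tan 53.7° · tan 6.1°) = 98.37°, so 2H_s/15 = 13.1160 h.
B: H_s = arccos(−tan -20.6° · tan 2.4°) = 89.10°, so 2H_s/15 = 11.8800 h.
Ratio A/B = 13.1160 / 11.8800 = 1.1040.

1.104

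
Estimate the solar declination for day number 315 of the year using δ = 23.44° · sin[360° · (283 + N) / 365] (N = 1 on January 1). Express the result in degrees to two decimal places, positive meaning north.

-17.91°

360 × (283 + 315) / 365 = 589.808°; sin(589.808°) = -0.7639.
δ = 23.44 × -0.7639 = -17.906° ≈ -17.91°.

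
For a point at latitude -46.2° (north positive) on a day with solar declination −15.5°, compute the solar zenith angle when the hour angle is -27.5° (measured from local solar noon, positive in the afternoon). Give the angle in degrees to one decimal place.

38.3°

With φ = -46.2°, δ = -15.5°, H = -27.50°: sin φ sin δ = 0.1929, cos φ cos δ cos H = 0.5916, so cos θ_z = 0.7845.
θ_z = arccos(0.7845) = 38.33°.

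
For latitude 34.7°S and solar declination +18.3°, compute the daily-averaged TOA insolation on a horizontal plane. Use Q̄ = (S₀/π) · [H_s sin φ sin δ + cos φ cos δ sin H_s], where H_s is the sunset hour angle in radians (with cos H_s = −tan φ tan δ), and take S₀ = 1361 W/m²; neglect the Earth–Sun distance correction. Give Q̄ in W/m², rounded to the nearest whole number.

The sunset hour angle satisfies cos H_s = −tan φ tan δ = 0.2290, giving H_s = 76.76°. In radians, H_s = 1.3397.
H_s sin φ sin δ = 1.3397 × -0.5693 × 0.3140 = -0.2395.
cos φ cos δ sin H_s = 0.8221 × 0.9494 × 0.9734 = 0.7597.
Q̄ = (1361/π) × (-0.2395 + 0.7597) = 433.22 × 0.5202 = 225.36 W/m².

225 W/m²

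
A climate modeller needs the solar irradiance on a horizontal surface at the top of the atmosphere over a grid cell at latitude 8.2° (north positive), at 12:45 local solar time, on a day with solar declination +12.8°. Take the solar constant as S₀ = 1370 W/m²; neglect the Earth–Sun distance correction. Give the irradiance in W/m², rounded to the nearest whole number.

Hour angle H = 15° × (12.75 − 12) = 11.25°.
With φ = 8.2°, δ = 12.8°, H = 11.25°: sin φ sin δ = 0.0316, cos φ cos δ cos H = 0.9466, so cos θ_z = 0.9782.
Top-of-atmosphere irradiance = S₀ cos θ_z = 1370 × 0.9782 = 1340.13 W/m².

1340 W/m²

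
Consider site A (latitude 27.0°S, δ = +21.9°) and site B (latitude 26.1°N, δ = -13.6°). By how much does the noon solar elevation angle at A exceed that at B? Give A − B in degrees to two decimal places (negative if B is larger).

A: 90° − |-27.0 − (21.9)| = 41.10°.
B: 90° − |26.1 − (-13.6)| = 50.30°.
A − B = 41.10 − 50.30 = -9.20°.

-9.20°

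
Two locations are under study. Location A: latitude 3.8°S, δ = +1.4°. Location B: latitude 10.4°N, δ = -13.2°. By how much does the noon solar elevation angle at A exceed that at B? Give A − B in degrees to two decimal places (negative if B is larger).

+18.40°

A: 90° − |-3.8 − (1.4)| = 84.80°.
B: 90° − |10.4 − (-13.2)| = 66.40°.
A − B = 84.80 − 66.40 = 18.40°.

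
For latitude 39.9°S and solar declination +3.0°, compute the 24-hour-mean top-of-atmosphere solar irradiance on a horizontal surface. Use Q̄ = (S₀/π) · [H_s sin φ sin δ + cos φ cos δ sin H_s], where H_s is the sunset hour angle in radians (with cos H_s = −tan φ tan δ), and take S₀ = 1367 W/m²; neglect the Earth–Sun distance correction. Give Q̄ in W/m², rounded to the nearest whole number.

311 W/m²

cos H_s = −tan(-39.9°) · tan(3.0°) = 0.0438, so H_s = arccos(0.0438) = 87.49°. In radians, H_s = 1.5270.
H_s sin φ sin δ = 1.5270 × -0.6414 × 0.0523 = -0.0512.
cos φ cos δ sin H_s = 0.7672 × 0.9986 × 0.9990 = 0.7654.
Q̄ = (1367/π) × (-0.0512 + 0.7654) = 435.13 × 0.7142 = 310.77 W/m².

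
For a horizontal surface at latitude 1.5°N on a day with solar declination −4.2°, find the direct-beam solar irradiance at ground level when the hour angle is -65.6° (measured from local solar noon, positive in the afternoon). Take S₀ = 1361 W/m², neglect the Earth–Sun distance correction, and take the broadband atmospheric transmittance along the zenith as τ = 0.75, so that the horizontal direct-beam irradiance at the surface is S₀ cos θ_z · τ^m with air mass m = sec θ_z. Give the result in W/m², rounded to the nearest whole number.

With φ = 1.5°, δ = -4.2°, H = -65.60°: sin φ sin δ = -0.0019, cos φ cos δ cos H = 0.4119, so cos θ_z = 0.4100.
Air mass m = 1/cos θ_z = 1/0.4100 = 2.439; τ^m = 0.75^2.439 = 0.4958.
Surface direct beam = 1361 × 0.4100 × 0.4958 = 276.66 W/m².

277 W/m²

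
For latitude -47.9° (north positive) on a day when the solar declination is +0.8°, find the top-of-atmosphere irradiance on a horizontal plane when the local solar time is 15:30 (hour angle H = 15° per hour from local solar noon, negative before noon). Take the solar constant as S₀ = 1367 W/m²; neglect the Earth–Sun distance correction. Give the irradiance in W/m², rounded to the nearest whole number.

Hour angle H = 15° × (15.5 − 12) = 52.50°.
cos θ_z = sin(-47.9°) sin(0.8°) + cos(-47.9°) cos(0.8°) cos(52.50°) = -0.0104 + 0.4081 = 0.3977.
Top-of-atmosphere irradiance = S₀ cos θ_z = 1367 × 0.3977 = 543.66 W/m².

544 W/m²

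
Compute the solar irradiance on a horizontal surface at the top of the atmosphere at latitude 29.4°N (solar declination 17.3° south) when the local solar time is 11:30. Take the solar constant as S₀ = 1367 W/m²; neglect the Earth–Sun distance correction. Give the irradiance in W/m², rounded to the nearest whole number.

Hour angle H = 15° × (11.5 − 12) = -7.50°.
With φ = 29.4°, δ = -17.3°, H = -7.50°: sin φ sin δ = -0.1460, cos φ cos δ cos H = 0.8247, so cos θ_z = 0.6787.
Top-of-atmosphere irradiance = S₀ cos θ_z = 1367 × 0.6787 = 927.78 W/m².

928 W/m²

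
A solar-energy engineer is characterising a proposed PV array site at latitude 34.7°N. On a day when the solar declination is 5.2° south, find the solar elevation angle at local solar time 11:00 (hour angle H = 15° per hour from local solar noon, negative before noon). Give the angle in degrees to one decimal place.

47.7°

Hour angle H = 15° × (11 − 12) = -15.00°.
cos θ_z = sin φ sin δ + cos φ cos δ cos H = (0.5693)(-0.0906) + (0.8221)(0.9959)(0.9659) = 0.7392.
θ_z = arccos(0.7392) = 42.34°, so the elevation is 90° − 42.34° = 47.66°.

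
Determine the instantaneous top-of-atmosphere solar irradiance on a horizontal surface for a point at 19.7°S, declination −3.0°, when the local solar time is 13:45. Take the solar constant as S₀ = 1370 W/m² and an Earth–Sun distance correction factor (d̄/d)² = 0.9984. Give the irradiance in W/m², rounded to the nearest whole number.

Hour angle H = 15° × (13.75 − 12) = 26.25°.
With φ = -19.7°, δ = -3.0°, H = 26.25°: sin φ sin δ = 0.0176, cos φ cos δ cos H = 0.8432, so cos θ_z = 0.8608.
Top-of-atmosphere irradiance = S₀ (d̄/d)² cos θ_z = 1370 × 0.9984 × 0.8608 = 1177.41 W/m².

1177 W/m²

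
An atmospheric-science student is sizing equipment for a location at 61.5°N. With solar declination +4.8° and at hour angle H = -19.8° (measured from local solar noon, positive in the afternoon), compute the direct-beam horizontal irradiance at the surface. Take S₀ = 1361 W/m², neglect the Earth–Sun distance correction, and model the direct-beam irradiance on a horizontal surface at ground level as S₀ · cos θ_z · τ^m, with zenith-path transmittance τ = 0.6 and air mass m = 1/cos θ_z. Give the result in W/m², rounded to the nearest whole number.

cos θ_z = sin φ sin δ + cos φ cos δ cos H = (0.8788)(0.0837) + (0.4772)(0.9965)(0.9409) = 0.5210.
Air mass m = 1/cos θ_z = 1/0.5210 = 1.919; τ^m = 0.6^1.919 = 0.3752.
Surface direct beam = 1361 × 0.5210 × 0.3752 = 266.05 W/m².

266 W/m²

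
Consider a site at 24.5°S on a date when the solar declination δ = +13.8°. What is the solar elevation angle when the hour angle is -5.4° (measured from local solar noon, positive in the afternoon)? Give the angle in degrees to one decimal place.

cos θ_z = sin φ sin δ + cos φ cos δ cos H = (-0.4147)(0.2385) + (0.9100)(0.9711)(0.9956) = 0.7809.
θ_z = arccos(0.7809) = 38.66°, so the elevation is 90° − 38.66° = 51.34°.

51.3°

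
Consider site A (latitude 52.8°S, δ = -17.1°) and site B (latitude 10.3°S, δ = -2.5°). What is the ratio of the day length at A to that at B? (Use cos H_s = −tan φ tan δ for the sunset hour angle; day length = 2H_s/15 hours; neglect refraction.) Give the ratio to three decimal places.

A: H_s = arccos(−tan -52.8° · tan -17.1°) = 113.91°, so 2H_s/15 = 15.1880 h.
B: H_s = arccos(−tan -10.3° · tan -2.5°) = 90.45°, so 2H_s/15 = 12.0600 h.
Ratio A/B = 15.1880 / 12.0600 = 1.2594.

1.259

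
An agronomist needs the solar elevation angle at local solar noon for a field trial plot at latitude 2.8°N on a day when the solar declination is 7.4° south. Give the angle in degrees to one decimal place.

79.8°

At local solar noon the hour angle is zero, so the elevation is 90° − |φ − δ| = 90° − |2.8° − (-7.4°)| = 90° − 10.2° = 79.8°.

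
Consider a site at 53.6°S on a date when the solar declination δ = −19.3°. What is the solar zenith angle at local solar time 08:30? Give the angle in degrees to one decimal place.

Hour angle H = 15° × (8.5 − 12) = -52.50°.
cos θ_z = sin φ sin δ + cos φ cos δ cos H = (-0.8049)(-0.3305) + (0.5934)(0.9438)(0.6088) = 0.6070.
θ_z = arccos(0.6070) = 52.63°.

52.6°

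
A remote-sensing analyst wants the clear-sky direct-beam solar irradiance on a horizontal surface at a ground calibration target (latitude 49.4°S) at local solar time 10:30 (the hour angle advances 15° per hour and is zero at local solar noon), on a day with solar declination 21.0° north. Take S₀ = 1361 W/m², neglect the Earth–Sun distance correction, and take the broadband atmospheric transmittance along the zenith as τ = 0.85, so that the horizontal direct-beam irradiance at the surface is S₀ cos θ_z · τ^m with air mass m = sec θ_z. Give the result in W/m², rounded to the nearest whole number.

Hour angle H = 15° × (10.5 − 12) = -22.50°.
cos θ_z = sin(-49.4°) sin(21.0°) + cos(-49.4°) cos(21.0°) cos(-22.50°) = -0.2721 + 0.5613 = 0.2892.
Air mass m = 1/cos θ_z = 1/0.2892 = 3.458; τ^m = 0.85^3.458 = 0.5701.
Surface direct beam = 1361 × 0.2892 × 0.5701 = 224.39 W/m².

224 W/m²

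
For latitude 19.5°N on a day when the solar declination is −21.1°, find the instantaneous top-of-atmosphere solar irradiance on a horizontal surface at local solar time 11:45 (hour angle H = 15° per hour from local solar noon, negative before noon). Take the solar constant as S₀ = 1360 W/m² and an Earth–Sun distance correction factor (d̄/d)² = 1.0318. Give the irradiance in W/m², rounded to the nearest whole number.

Hour angle H = 15° × (11.75 − 12) = -3.75°.
cos θ_z = sin(19.5°) sin(-21.1°) + cos(19.5°) cos(-21.1°) cos(-3.75°) = -0.1202 + 0.8776 = 0.7574.
Top-of-atmosphere irradiance = S₀ (d̄/d)² cos θ_z = 1360 × 1.0318 × 0.7574 = 1062.82 W/m².

1063 W/m²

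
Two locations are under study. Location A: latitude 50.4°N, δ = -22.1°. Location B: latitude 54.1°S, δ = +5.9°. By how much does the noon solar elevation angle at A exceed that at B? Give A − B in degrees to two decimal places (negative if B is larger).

A: 90° − |50.4 − (-22.1)| = 17.50°.
B: 90° − |-54.1 − (5.9)| = 30.00°.
A − B = 17.50 − 30.00 = -12.50°.

-12.50°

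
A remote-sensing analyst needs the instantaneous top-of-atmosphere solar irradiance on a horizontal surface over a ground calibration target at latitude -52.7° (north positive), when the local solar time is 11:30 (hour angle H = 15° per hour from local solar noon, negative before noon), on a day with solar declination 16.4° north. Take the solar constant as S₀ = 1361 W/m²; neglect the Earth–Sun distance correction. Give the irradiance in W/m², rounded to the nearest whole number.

Hour angle H = 15° × (11.5 − 12) = -7.50°.
cos θ_z = sin φ sin δ + cos φ cos δ cos H = (-0.7955)(0.2823) + (0.6060)(0.9593)(0.9914) = 0.3518.
Top-of-atmosphere irradiance = S₀ cos θ_z = 1361 × 0.3518 = 478.80 W/m².

479 W/m²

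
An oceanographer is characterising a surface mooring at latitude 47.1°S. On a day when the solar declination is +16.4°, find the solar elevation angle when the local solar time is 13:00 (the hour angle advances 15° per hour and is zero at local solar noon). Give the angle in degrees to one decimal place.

25.1°

Hour angle H = 15° × (13 − 12) = 15.00°.
cos θ_z = sin(-47.1°) sin(16.4°) + cos(-47.1°) cos(16.4°) cos(15.00°) = -0.2068 + 0.6308 = 0.4240.
θ_z = arccos(0.4240) = 64.91°, so the elevation is 90° − 64.91° = 25.09°.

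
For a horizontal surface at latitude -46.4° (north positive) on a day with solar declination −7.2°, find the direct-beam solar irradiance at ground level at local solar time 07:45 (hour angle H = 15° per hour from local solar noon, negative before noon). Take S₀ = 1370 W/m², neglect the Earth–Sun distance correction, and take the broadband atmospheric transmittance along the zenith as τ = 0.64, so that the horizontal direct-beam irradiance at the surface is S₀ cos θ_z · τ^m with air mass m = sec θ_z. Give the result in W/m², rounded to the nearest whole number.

Hour angle H = 15° × (7.75 − 12) = -63.75°.
cos θ_z = sin φ sin δ + cos φ cos δ cos H = (-0.7242)(-0.1253) + (0.6896)(0.9921)(0.4423) = 0.3933.
Air mass m = 1/cos θ_z = 1/0.3933 = 2.543; τ^m = 0.64^2.543 = 0.3215.
Surface direct beam = 1370 × 0.3933 × 0.3215 = 173.23 W/m².

173 W/m²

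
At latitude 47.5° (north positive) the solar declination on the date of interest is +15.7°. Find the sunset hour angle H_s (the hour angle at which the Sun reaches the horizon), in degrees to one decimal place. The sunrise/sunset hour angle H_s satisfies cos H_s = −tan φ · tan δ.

cos H_s = −tan(47.5°) · tan(15.7°) = -0.3068, so H_s = arccos(-0.3068) = 107.87°.

107.9°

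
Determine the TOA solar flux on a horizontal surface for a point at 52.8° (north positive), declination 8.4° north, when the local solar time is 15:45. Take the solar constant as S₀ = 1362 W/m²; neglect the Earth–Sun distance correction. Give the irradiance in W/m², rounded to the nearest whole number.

611 W/m²

Hour angle H = 15° × (15.75 − 12) = 56.25°.
cos θ_z = sin(52.8°) sin(8.4°) + cos(52.8°) cos(8.4°) cos(56.25°) = 0.1164 + 0.3323 = 0.4487.
Top-of-atmosphere irradiance = S₀ cos θ_z = 1362 × 0.4487 = 611.13 W/m².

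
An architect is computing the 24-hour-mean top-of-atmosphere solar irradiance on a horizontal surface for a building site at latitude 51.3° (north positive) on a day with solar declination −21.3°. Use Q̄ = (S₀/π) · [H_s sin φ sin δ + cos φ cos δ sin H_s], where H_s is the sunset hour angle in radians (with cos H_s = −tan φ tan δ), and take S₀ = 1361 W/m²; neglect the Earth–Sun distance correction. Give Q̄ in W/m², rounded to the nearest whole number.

−tan φ tan δ = −(1.2482)(-0.3899) = 0.4867; H_s = arccos(0.4867) = 60.88°. In radians, H_s = 1.0626.
H_s sin φ sin δ = 1.0626 × 0.7804 × -0.3633 = -0.3013.
cos φ cos δ sin H_s = 0.6252 × 0.9317 × 0.8736 = 0.5089.
Q̄ = (1361/π) × (-0.3013 + 0.5089) = 433.22 × 0.2076 = 89.94 W/m².

90 W/m²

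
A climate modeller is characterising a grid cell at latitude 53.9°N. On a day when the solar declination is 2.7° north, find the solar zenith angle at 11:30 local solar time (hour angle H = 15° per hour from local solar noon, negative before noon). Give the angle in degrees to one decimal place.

Hour angle H = 15° × (11.5 − 12) = -7.50°.
With φ = 53.9°, δ = 2.7°, H = -7.50°: sin φ sin δ = 0.0381, cos φ cos δ cos H = 0.5835, so cos θ_z = 0.6216.
θ_z = arccos(0.6216) = 51.57°.

51.6°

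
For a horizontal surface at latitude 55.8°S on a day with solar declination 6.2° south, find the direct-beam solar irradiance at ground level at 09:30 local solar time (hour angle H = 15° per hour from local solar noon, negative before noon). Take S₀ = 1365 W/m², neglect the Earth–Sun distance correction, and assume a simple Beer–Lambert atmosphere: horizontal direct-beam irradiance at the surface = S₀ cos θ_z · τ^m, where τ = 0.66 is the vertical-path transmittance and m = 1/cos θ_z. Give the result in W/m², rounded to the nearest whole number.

Hour angle H = 15° × (9.5 − 12) = -37.50°.
With φ = -55.8°, δ = -6.2°, H = -37.50°: sin φ sin δ = 0.0893, cos φ cos δ cos H = 0.4433, so cos θ_z = 0.5326.
Air mass m = 1/cos θ_z = 1/0.5326 = 1.878; τ^m = 0.66^1.878 = 0.4583.
Surface direct beam = 1365 × 0.5326 × 0.4583 = 333.18 W/m².

333 W/m²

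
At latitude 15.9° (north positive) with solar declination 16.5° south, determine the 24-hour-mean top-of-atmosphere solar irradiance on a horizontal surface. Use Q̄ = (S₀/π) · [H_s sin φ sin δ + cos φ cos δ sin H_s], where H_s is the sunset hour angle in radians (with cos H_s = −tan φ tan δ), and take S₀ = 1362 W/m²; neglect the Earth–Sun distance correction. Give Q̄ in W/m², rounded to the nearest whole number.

−tan φ tan δ = −(0.2849)(-0.2962) = 0.0844; H_s = arccos(0.0844) = 85.16°. In radians, H_s = 1.4863.
H_s sin φ sin δ = 1.4863 × 0.2740 × -0.2840 = -0.1157.
cos φ cos δ sin H_s = 0.9617 × 0.9588 × 0.9964 = 0.9188.
Q̄ = (1362/π) × (-0.1157 + 0.9188) = 433.54 × 0.8031 = 348.18 W/m².

348 W/m²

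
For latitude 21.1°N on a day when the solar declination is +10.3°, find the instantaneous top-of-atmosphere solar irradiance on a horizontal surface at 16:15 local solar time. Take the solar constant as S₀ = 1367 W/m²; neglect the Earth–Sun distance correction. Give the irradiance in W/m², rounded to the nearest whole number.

Hour angle H = 15° × (16.25 − 12) = 63.75°.
cos θ_z = sin φ sin δ + cos φ cos δ cos H = (0.3600)(0.1788) + (0.9330)(0.9839)(0.4423) = 0.4704.
Top-of-atmosphere irradiance = S₀ cos θ_z = 1367 × 0.4704 = 643.04 W/m².

643 W/m²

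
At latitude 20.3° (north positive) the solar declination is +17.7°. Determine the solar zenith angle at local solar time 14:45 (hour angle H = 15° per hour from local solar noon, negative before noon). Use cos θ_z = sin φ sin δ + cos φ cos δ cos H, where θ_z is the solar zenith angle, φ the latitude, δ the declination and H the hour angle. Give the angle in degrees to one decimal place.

39.0°

Hour angle H = 15° × (14.75 − 12) = 41.25°.
cos θ_z = sin φ sin δ + cos φ cos δ cos H = (0.3469)(0.3040) + (0.9379)(0.9527)(0.7518) = 0.7772.
θ_z = arccos(0.7772) = 39.00°.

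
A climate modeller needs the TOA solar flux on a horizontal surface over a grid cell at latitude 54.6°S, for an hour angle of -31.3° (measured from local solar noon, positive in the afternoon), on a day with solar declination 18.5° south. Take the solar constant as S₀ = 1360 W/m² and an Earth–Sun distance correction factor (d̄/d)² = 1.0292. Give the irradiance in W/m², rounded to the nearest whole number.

1019 W/m²

cos θ_z = sin φ sin δ + cos φ cos δ cos H = (-0.8151)(-0.3173) + (0.5793)(0.9483)(0.8545) = 0.7281.
Top-of-atmosphere irradiance = S₀ (d̄/d)² cos θ_z = 1360 × 1.0292 × 0.7281 = 1019.13 W/m².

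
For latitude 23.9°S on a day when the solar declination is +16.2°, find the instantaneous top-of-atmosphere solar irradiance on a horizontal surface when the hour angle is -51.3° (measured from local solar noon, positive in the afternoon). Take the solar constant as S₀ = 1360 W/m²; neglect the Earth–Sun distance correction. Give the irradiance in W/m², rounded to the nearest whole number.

cos θ_z = sin(-23.9°) sin(16.2°) + cos(-23.9°) cos(16.2°) cos(-51.30°) = -0.1130 + 0.5489 = 0.4359.
Top-of-atmosphere irradiance = S₀ cos θ_z = 1360 × 0.4359 = 592.82 W/m².

593 W/m²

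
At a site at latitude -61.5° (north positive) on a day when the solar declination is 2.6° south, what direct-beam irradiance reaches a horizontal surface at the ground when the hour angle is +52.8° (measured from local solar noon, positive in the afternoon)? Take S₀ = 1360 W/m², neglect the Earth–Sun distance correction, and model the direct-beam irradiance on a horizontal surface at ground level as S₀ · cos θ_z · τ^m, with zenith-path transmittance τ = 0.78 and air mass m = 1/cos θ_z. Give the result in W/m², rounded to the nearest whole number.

cos θ_z = sin(-61.5°) sin(-2.6°) + cos(-61.5°) cos(-2.6°) cos(52.80°) = 0.0399 + 0.2882 = 0.3281.
Air mass m = 1/cos θ_z = 1/0.3281 = 3.048; τ^m = 0.78^3.048 = 0.4689.
Surface direct beam = 1360 × 0.3281 × 0.4689 = 209.23 W/m².

209 W/m²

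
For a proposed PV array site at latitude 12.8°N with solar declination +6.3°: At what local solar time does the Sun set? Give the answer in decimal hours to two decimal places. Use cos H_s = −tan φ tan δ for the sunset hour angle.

18.10 h

−tan φ tan δ = −(0.2272)(0.1104) = -0.0251; H_s = arccos(-0.0251) = 91.44°.
Sunset is at 12 + H_s/15 = 12 + 6.096 = 18.096 h local solar time.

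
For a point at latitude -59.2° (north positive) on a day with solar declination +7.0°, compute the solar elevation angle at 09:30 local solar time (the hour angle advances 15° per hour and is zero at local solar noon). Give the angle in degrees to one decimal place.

Hour angle H = 15° × (9.5 − 12) = -37.50°.
cos θ_z = sin(-59.2°) sin(7.0°) + cos(-59.2°) cos(7.0°) cos(-37.50°) = -0.1047 + 0.4032 = 0.2985.
θ_z = arccos(0.2985) = 72.63°, so the elevation is 90° − 72.63° = 17.37°.

17.4°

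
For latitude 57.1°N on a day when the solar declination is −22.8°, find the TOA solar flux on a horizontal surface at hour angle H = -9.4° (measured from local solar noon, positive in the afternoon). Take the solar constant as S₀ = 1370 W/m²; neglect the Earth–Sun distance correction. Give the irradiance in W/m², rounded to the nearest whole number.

231 W/m²

cos θ_z = sin(57.1°) sin(-22.8°) + cos(57.1°) cos(-22.8°) cos(-9.40°) = -0.3254 + 0.4940 = 0.1686.
Top-of-atmosphere irradiance = S₀ cos θ_z = 1370 × 0.1686 = 230.98 W/m².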